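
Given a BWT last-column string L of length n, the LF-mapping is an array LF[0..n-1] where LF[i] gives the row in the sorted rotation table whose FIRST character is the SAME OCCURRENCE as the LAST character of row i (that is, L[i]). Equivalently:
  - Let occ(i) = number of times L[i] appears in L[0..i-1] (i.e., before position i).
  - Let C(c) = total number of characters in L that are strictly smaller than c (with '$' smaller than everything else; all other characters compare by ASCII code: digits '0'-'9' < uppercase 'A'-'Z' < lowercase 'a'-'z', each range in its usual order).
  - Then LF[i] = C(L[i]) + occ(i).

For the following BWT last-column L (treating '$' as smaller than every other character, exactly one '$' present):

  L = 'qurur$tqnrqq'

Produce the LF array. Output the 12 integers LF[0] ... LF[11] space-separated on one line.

Answer: 2 10 6 11 7 0 9 3 1 8 4 5

Derivation:
Char counts: '$':1, 'n':1, 'q':4, 'r':3, 't':1, 'u':2
C (first-col start): C('$')=0, C('n')=1, C('q')=2, C('r')=6, C('t')=9, C('u')=10
L[0]='q': occ=0, LF[0]=C('q')+0=2+0=2
L[1]='u': occ=0, LF[1]=C('u')+0=10+0=10
L[2]='r': occ=0, LF[2]=C('r')+0=6+0=6
L[3]='u': occ=1, LF[3]=C('u')+1=10+1=11
L[4]='r': occ=1, LF[4]=C('r')+1=6+1=7
L[5]='$': occ=0, LF[5]=C('$')+0=0+0=0
L[6]='t': occ=0, LF[6]=C('t')+0=9+0=9
L[7]='q': occ=1, LF[7]=C('q')+1=2+1=3
L[8]='n': occ=0, LF[8]=C('n')+0=1+0=1
L[9]='r': occ=2, LF[9]=C('r')+2=6+2=8
L[10]='q': occ=2, LF[10]=C('q')+2=2+2=4
L[11]='q': occ=3, LF[11]=C('q')+3=2+3=5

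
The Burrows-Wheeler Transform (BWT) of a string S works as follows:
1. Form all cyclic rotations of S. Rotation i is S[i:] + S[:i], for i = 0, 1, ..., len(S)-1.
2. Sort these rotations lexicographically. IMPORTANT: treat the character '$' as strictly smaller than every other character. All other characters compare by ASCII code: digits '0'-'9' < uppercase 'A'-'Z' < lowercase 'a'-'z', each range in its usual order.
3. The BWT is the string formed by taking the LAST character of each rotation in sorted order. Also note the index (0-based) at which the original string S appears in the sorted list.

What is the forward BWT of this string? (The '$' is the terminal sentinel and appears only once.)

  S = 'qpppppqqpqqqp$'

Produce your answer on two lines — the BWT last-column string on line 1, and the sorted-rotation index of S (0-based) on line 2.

All 14 rotations (rotation i = S[i:]+S[:i]):
  rot[0] = qpppppqqpqqqp$
  rot[1] = pppppqqpqqqp$q
  rot[2] = ppppqqpqqqp$qp
  rot[3] = pppqqpqqqp$qpp
  rot[4] = ppqqpqqqp$qppp
  rot[5] = pqqpqqqp$qpppp
  rot[6] = qqpqqqp$qppppp
  rot[7] = qpqqqp$qpppppq
  rot[8] = pqqqp$qpppppqq
  rot[9] = qqqp$qpppppqqp
  rot[10] = qqp$qpppppqqpq
  rot[11] = qp$qpppppqqpqq
  rot[12] = p$qpppppqqpqqq
  rot[13] = $qpppppqqpqqqp
Sorted (with $ < everything):
  sorted[0] = $qpppppqqpqqqp  (last char: 'p')
  sorted[1] = p$qpppppqqpqqq  (last char: 'q')
  sorted[2] = pppppqqpqqqp$q  (last char: 'q')
  sorted[3] = ppppqqpqqqp$qp  (last char: 'p')
  sorted[4] = pppqqpqqqp$qpp  (last char: 'p')
  sorted[5] = ppqqpqqqp$qppp  (last char: 'p')
  sorted[6] = pqqpqqqp$qpppp  (last char: 'p')
  sorted[7] = pqqqp$qpppppqq  (last char: 'q')
  sorted[8] = qp$qpppppqqpqq  (last char: 'q')
  sorted[9] = qpppppqqpqqqp$  (last char: '$')
  sorted[10] = qpqqqp$qpppppq  (last char: 'q')
  sorted[11] = qqp$qpppppqqpq  (last char: 'q')
  sorted[12] = qqpqqqp$qppppp  (last char: 'p')
  sorted[13] = qqqp$qpppppqqp  (last char: 'p')
Last column: pqqppppqq$qqpp
Original string S is at sorted index 9

Answer: pqqppppqq$qqpp
9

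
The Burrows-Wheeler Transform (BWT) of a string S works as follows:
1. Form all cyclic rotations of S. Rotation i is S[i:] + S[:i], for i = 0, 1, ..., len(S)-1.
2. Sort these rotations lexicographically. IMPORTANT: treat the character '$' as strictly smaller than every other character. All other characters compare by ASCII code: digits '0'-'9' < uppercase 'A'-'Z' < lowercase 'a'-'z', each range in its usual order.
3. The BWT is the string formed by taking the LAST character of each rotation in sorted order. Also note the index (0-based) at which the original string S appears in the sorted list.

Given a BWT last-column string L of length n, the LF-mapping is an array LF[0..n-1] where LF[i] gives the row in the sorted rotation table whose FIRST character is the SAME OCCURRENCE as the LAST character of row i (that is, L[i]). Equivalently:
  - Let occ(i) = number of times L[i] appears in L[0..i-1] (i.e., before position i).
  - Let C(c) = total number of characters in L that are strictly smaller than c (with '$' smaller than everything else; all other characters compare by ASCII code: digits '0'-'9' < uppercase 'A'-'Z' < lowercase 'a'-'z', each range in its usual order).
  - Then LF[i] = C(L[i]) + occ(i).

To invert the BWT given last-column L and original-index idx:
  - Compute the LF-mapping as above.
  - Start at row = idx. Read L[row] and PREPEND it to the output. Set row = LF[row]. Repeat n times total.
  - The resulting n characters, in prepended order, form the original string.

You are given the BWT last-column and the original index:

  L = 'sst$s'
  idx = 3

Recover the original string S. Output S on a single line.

LF mapping: 1 2 4 0 3
Walk LF starting at row 3, prepending L[row]:
  step 1: row=3, L[3]='$', prepend. Next row=LF[3]=0
  step 2: row=0, L[0]='s', prepend. Next row=LF[0]=1
  step 3: row=1, L[1]='s', prepend. Next row=LF[1]=2
  step 4: row=2, L[2]='t', prepend. Next row=LF[2]=4
  step 5: row=4, L[4]='s', prepend. Next row=LF[4]=3
Reversed output: stss$

Answer: stss$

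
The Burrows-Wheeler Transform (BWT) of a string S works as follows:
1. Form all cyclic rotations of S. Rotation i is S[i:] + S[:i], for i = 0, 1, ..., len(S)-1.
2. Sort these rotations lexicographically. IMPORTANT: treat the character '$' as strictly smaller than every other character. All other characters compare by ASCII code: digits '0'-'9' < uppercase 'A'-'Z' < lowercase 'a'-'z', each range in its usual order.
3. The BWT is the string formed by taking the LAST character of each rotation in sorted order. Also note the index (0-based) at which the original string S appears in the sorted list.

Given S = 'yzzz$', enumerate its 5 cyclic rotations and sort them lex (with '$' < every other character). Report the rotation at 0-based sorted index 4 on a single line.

Answer: zzz$y

Derivation:
All 5 rotations (rotation i = S[i:]+S[:i]):
  rot[0] = yzzz$
  rot[1] = zzz$y
  rot[2] = zz$yz
  rot[3] = z$yzz
  rot[4] = $yzzz
Sorted (with $ < everything):
  sorted[0] = $yzzz
  sorted[1] = yzzz$
  sorted[2] = z$yzz
  sorted[3] = zz$yz
  sorted[4] = zzz$y
sorted[4] = zzz$y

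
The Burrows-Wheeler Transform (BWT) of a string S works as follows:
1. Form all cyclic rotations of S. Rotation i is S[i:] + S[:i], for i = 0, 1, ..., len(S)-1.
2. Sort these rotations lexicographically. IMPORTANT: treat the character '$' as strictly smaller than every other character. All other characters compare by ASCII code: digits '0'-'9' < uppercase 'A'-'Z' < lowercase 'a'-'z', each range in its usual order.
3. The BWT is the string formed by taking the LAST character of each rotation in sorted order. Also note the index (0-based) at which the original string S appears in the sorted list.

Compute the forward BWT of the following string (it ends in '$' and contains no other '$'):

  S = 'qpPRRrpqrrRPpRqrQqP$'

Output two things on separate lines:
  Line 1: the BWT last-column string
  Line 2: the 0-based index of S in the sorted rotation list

All 20 rotations (rotation i = S[i:]+S[:i]):
  rot[0] = qpPRRrpqrrRPpRqrQqP$
  rot[1] = pPRRrpqrrRPpRqrQqP$q
  rot[2] = PRRrpqrrRPpRqrQqP$qp
  rot[3] = RRrpqrrRPpRqrQqP$qpP
  rot[4] = RrpqrrRPpRqrQqP$qpPR
  rot[5] = rpqrrRPpRqrQqP$qpPRR
  rot[6] = pqrrRPpRqrQqP$qpPRRr
  rot[7] = qrrRPpRqrQqP$qpPRRrp
  rot[8] = rrRPpRqrQqP$qpPRRrpq
  rot[9] = rRPpRqrQqP$qpPRRrpqr
  rot[10] = RPpRqrQqP$qpPRRrpqrr
  rot[11] = PpRqrQqP$qpPRRrpqrrR
  rot[12] = pRqrQqP$qpPRRrpqrrRP
  rot[13] = RqrQqP$qpPRRrpqrrRPp
  rot[14] = qrQqP$qpPRRrpqrrRPpR
  rot[15] = rQqP$qpPRRrpqrrRPpRq
  rot[16] = QqP$qpPRRrpqrrRPpRqr
  rot[17] = qP$qpPRRrpqrrRPpRqrQ
  rot[18] = P$qpPRRrpqrrRPpRqrQq
  rot[19] = $qpPRRrpqrrRPpRqrQqP
Sorted (with $ < everything):
  sorted[0] = $qpPRRrpqrrRPpRqrQqP  (last char: 'P')
  sorted[1] = P$qpPRRrpqrrRPpRqrQq  (last char: 'q')
  sorted[2] = PRRrpqrrRPpRqrQqP$qp  (last char: 'p')
  sorted[3] = PpRqrQqP$qpPRRrpqrrR  (last char: 'R')
  sorted[4] = QqP$qpPRRrpqrrRPpRqr  (last char: 'r')
  sorted[5] = RPpRqrQqP$qpPRRrpqrr  (last char: 'r')
  sorted[6] = RRrpqrrRPpRqrQqP$qpP  (last char: 'P')
  sorted[7] = RqrQqP$qpPRRrpqrrRPp  (last char: 'p')
  sorted[8] = RrpqrrRPpRqrQqP$qpPR  (last char: 'R')
  sorted[9] = pPRRrpqrrRPpRqrQqP$q  (last char: 'q')
  sorted[10] = pRqrQqP$qpPRRrpqrrRP  (last char: 'P')
  sorted[11] = pqrrRPpRqrQqP$qpPRRr  (last char: 'r')
  sorted[12] = qP$qpPRRrpqrrRPpRqrQ  (last char: 'Q')
  sorted[13] = qpPRRrpqrrRPpRqrQqP$  (last char: '$')
  sorted[14] = qrQqP$qpPRRrpqrrRPpR  (last char: 'R')
  sorted[15] = qrrRPpRqrQqP$qpPRRrp  (last char: 'p')
  sorted[16] = rQqP$qpPRRrpqrrRPpRq  (last char: 'q')
  sorted[17] = rRPpRqrQqP$qpPRRrpqr  (last char: 'r')
  sorted[18] = rpqrrRPpRqrQqP$qpPRR  (last char: 'R')
  sorted[19] = rrRPpRqrQqP$qpPRRrpq  (last char: 'q')
Last column: PqpRrrPpRqPrQ$RpqrRq
Original string S is at sorted index 13

Answer: PqpRrrPpRqPrQ$RpqrRq
13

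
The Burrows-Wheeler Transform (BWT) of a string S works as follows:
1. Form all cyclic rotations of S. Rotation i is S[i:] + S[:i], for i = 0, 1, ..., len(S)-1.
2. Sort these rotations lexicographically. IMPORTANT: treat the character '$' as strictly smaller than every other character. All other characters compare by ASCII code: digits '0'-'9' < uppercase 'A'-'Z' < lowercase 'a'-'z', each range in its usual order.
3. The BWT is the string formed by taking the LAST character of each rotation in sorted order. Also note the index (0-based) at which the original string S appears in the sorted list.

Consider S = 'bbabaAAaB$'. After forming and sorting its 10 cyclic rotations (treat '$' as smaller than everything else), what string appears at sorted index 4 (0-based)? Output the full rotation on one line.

Answer: aAAaB$bbab

Derivation:
All 10 rotations (rotation i = S[i:]+S[:i]):
  rot[0] = bbabaAAaB$
  rot[1] = babaAAaB$b
  rot[2] = abaAAaB$bb
  rot[3] = baAAaB$bba
  rot[4] = aAAaB$bbab
  rot[5] = AAaB$bbaba
  rot[6] = AaB$bbabaA
  rot[7] = aB$bbabaAA
  rot[8] = B$bbabaAAa
  rot[9] = $bbabaAAaB
Sorted (with $ < everything):
  sorted[0] = $bbabaAAaB
  sorted[1] = AAaB$bbaba
  sorted[2] = AaB$bbabaA
  sorted[3] = B$bbabaAAa
  sorted[4] = aAAaB$bbab
  sorted[5] = aB$bbabaAA
  sorted[6] = abaAAaB$bb
  sorted[7] = baAAaB$bba
  sorted[8] = babaAAaB$b
  sorted[9] = bbabaAAaB$
sorted[4] = aAAaB$bbab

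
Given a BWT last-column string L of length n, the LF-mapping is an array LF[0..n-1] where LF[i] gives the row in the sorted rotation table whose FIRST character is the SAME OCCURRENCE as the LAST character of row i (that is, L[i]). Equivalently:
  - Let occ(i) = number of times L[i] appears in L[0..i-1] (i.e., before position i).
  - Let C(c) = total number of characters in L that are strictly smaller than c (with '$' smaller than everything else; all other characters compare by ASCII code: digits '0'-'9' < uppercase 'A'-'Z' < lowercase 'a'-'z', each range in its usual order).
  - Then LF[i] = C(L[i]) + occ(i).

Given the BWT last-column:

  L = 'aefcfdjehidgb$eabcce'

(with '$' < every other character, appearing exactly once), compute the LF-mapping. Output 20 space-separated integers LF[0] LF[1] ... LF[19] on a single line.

Answer: 1 10 14 5 15 8 19 11 17 18 9 16 3 0 12 2 4 6 7 13

Derivation:
Char counts: '$':1, 'a':2, 'b':2, 'c':3, 'd':2, 'e':4, 'f':2, 'g':1, 'h':1, 'i':1, 'j':1
C (first-col start): C('$')=0, C('a')=1, C('b')=3, C('c')=5, C('d')=8, C('e')=10, C('f')=14, C('g')=16, C('h')=17, C('i')=18, C('j')=19
L[0]='a': occ=0, LF[0]=C('a')+0=1+0=1
L[1]='e': occ=0, LF[1]=C('e')+0=10+0=10
L[2]='f': occ=0, LF[2]=C('f')+0=14+0=14
L[3]='c': occ=0, LF[3]=C('c')+0=5+0=5
L[4]='f': occ=1, LF[4]=C('f')+1=14+1=15
L[5]='d': occ=0, LF[5]=C('d')+0=8+0=8
L[6]='j': occ=0, LF[6]=C('j')+0=19+0=19
L[7]='e': occ=1, LF[7]=C('e')+1=10+1=11
L[8]='h': occ=0, LF[8]=C('h')+0=17+0=17
L[9]='i': occ=0, LF[9]=C('i')+0=18+0=18
L[10]='d': occ=1, LF[10]=C('d')+1=8+1=9
L[11]='g': occ=0, LF[11]=C('g')+0=16+0=16
L[12]='b': occ=0, LF[12]=C('b')+0=3+0=3
L[13]='$': occ=0, LF[13]=C('$')+0=0+0=0
L[14]='e': occ=2, LF[14]=C('e')+2=10+2=12
L[15]='a': occ=1, LF[15]=C('a')+1=1+1=2
L[16]='b': occ=1, LF[16]=C('b')+1=3+1=4
L[17]='c': occ=1, LF[17]=C('c')+1=5+1=6
L[18]='c': occ=2, LF[18]=C('c')+2=5+2=7
L[19]='e': occ=3, LF[19]=C('e')+3=10+3=13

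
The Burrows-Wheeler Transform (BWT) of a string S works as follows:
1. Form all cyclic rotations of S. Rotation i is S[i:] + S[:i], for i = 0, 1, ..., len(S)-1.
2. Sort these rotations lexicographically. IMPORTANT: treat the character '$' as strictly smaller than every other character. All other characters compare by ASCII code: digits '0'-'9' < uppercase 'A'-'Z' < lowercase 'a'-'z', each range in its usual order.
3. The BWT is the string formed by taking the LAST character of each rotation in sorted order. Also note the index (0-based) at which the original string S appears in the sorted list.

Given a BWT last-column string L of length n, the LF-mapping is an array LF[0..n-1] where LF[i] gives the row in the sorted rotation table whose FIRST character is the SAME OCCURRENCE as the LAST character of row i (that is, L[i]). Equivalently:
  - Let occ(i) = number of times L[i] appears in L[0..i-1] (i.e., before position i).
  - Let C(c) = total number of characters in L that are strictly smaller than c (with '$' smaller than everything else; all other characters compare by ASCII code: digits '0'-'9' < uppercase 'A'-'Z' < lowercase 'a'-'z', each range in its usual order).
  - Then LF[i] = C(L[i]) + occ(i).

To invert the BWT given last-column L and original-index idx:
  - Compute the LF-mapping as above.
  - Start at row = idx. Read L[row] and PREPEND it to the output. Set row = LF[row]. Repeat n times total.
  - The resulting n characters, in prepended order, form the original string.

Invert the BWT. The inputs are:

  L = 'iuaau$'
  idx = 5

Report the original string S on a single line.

LF mapping: 3 4 1 2 5 0
Walk LF starting at row 5, prepending L[row]:
  step 1: row=5, L[5]='$', prepend. Next row=LF[5]=0
  step 2: row=0, L[0]='i', prepend. Next row=LF[0]=3
  step 3: row=3, L[3]='a', prepend. Next row=LF[3]=2
  step 4: row=2, L[2]='a', prepend. Next row=LF[2]=1
  step 5: row=1, L[1]='u', prepend. Next row=LF[1]=4
  step 6: row=4, L[4]='u', prepend. Next row=LF[4]=5
Reversed output: uuaai$

Answer: uuaai$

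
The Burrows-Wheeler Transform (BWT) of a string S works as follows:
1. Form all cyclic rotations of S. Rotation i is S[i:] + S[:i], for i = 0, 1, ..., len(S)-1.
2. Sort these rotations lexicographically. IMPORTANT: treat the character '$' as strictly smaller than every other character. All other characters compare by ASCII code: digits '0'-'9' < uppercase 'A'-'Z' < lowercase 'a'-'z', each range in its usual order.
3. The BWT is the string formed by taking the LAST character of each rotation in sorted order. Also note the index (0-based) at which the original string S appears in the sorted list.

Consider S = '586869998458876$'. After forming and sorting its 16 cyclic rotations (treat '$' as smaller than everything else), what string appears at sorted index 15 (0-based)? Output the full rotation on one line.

Answer: 9998458876$58686

Derivation:
All 16 rotations (rotation i = S[i:]+S[:i]):
  rot[0] = 586869998458876$
  rot[1] = 86869998458876$5
  rot[2] = 6869998458876$58
  rot[3] = 869998458876$586
  rot[4] = 69998458876$5868
  rot[5] = 9998458876$58686
  rot[6] = 998458876$586869
  rot[7] = 98458876$5868699
  rot[8] = 8458876$58686999
  rot[9] = 458876$586869998
  rot[10] = 58876$5868699984
  rot[11] = 8876$58686999845
  rot[12] = 876$586869998458
  rot[13] = 76$5868699984588
  rot[14] = 6$58686999845887
  rot[15] = $586869998458876
Sorted (with $ < everything):
  sorted[0] = $586869998458876
  sorted[1] = 458876$586869998
  sorted[2] = 586869998458876$
  sorted[3] = 58876$5868699984
  sorted[4] = 6$58686999845887
  sorted[5] = 6869998458876$58
  sorted[6] = 69998458876$5868
  sorted[7] = 76$5868699984588
  sorted[8] = 8458876$58686999
  sorted[9] = 86869998458876$5
  sorted[10] = 869998458876$586
  sorted[11] = 876$586869998458
  sorted[12] = 8876$58686999845
  sorted[13] = 98458876$5868699
  sorted[14] = 998458876$586869
  sorted[15] = 9998458876$58686
sorted[15] = 9998458876$58686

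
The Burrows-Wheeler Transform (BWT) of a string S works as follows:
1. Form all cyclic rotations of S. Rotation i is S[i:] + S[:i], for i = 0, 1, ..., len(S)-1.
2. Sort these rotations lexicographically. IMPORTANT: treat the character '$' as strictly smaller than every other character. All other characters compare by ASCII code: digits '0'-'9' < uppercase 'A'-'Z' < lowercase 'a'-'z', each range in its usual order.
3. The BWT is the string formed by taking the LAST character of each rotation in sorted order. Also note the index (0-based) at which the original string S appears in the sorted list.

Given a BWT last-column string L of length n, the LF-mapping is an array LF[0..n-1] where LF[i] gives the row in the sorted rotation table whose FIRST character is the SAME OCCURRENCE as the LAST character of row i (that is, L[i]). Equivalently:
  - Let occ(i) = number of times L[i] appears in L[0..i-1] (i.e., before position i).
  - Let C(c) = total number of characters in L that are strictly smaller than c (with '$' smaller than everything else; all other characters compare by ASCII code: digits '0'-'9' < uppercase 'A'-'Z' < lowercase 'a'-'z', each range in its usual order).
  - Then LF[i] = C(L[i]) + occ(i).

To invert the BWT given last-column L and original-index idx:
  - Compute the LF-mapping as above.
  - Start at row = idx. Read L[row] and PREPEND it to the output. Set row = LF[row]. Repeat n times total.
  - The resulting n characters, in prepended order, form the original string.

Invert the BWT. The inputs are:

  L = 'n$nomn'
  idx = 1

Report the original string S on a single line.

Answer: mnonn$

Derivation:
LF mapping: 2 0 3 5 1 4
Walk LF starting at row 1, prepending L[row]:
  step 1: row=1, L[1]='$', prepend. Next row=LF[1]=0
  step 2: row=0, L[0]='n', prepend. Next row=LF[0]=2
  step 3: row=2, L[2]='n', prepend. Next row=LF[2]=3
  step 4: row=3, L[3]='o', prepend. Next row=LF[3]=5
  step 5: row=5, L[5]='n', prepend. Next row=LF[5]=4
  step 6: row=4, L[4]='m', prepend. Next row=LF[4]=1
Reversed output: mnonn$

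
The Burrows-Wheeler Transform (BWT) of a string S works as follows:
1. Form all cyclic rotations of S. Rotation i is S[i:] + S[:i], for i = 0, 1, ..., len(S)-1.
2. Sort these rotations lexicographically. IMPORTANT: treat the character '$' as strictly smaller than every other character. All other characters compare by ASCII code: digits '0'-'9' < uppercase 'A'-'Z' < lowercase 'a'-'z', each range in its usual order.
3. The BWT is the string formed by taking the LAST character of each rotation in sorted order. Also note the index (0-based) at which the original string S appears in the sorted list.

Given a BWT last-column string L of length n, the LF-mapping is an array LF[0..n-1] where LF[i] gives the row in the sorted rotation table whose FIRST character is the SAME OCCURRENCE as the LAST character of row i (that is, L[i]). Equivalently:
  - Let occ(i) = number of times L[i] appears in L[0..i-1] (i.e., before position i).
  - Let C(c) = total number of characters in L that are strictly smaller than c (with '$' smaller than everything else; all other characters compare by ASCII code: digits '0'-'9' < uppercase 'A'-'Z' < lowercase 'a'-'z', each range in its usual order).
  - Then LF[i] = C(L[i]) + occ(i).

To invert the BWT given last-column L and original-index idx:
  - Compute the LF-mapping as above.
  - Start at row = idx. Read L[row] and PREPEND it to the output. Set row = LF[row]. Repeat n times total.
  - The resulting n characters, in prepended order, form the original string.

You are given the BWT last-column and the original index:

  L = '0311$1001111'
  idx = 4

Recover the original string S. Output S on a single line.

LF mapping: 1 11 4 5 0 6 2 3 7 8 9 10
Walk LF starting at row 4, prepending L[row]:
  step 1: row=4, L[4]='$', prepend. Next row=LF[4]=0
  step 2: row=0, L[0]='0', prepend. Next row=LF[0]=1
  step 3: row=1, L[1]='3', prepend. Next row=LF[1]=11
  step 4: row=11, L[11]='1', prepend. Next row=LF[11]=10
  step 5: row=10, L[10]='1', prepend. Next row=LF[10]=9
  step 6: row=9, L[9]='1', prepend. Next row=LF[9]=8
  step 7: row=8, L[8]='1', prepend. Next row=LF[8]=7
  step 8: row=7, L[7]='0', prepend. Next row=LF[7]=3
  step 9: row=3, L[3]='1', prepend. Next row=LF[3]=5
  step 10: row=5, L[5]='1', prepend. Next row=LF[5]=6
  step 11: row=6, L[6]='0', prepend. Next row=LF[6]=2
  step 12: row=2, L[2]='1', prepend. Next row=LF[2]=4
Reversed output: 10110111130$

Answer: 10110111130$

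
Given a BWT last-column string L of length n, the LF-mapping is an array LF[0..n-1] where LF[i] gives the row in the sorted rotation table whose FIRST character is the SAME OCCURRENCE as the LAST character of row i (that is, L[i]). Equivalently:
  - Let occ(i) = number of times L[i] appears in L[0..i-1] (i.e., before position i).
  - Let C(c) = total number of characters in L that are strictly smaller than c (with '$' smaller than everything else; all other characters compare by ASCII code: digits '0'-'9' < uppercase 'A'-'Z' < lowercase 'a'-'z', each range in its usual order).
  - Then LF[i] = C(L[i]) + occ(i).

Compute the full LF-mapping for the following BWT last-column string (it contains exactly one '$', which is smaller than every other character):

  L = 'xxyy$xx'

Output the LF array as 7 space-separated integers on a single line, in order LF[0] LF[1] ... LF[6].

Char counts: '$':1, 'x':4, 'y':2
C (first-col start): C('$')=0, C('x')=1, C('y')=5
L[0]='x': occ=0, LF[0]=C('x')+0=1+0=1
L[1]='x': occ=1, LF[1]=C('x')+1=1+1=2
L[2]='y': occ=0, LF[2]=C('y')+0=5+0=5
L[3]='y': occ=1, LF[3]=C('y')+1=5+1=6
L[4]='$': occ=0, LF[4]=C('$')+0=0+0=0
L[5]='x': occ=2, LF[5]=C('x')+2=1+2=3
L[6]='x': occ=3, LF[6]=C('x')+3=1+3=4

Answer: 1 2 5 6 0 3 4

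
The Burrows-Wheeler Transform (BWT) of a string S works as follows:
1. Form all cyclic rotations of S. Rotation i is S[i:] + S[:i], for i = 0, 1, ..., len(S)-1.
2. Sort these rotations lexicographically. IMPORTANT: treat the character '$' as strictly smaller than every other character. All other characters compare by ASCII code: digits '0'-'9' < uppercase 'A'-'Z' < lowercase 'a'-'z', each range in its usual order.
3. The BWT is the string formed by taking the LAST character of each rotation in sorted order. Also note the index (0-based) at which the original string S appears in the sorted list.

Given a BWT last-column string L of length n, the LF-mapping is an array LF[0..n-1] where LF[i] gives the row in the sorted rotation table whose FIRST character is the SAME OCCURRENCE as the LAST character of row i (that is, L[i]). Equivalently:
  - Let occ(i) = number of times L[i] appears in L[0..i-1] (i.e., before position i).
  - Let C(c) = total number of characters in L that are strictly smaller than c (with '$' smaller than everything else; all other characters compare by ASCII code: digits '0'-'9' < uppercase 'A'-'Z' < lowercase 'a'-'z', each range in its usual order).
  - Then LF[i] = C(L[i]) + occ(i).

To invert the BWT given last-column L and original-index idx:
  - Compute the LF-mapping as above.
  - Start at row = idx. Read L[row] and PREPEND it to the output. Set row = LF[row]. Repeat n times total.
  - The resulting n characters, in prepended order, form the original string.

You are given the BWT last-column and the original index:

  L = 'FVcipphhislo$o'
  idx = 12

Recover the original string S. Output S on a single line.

Answer: philosophicVF$

Derivation:
LF mapping: 1 2 3 6 11 12 4 5 7 13 8 9 0 10
Walk LF starting at row 12, prepending L[row]:
  step 1: row=12, L[12]='$', prepend. Next row=LF[12]=0
  step 2: row=0, L[0]='F', prepend. Next row=LF[0]=1
  step 3: row=1, L[1]='V', prepend. Next row=LF[1]=2
  step 4: row=2, L[2]='c', prepend. Next row=LF[2]=3
  step 5: row=3, L[3]='i', prepend. Next row=LF[3]=6
  step 6: row=6, L[6]='h', prepend. Next row=LF[6]=4
  step 7: row=4, L[4]='p', prepend. Next row=LF[4]=11
  step 8: row=11, L[11]='o', prepend. Next row=LF[11]=9
  step 9: row=9, L[9]='s', prepend. Next row=LF[9]=13
  step 10: row=13, L[13]='o', prepend. Next row=LF[13]=10
  step 11: row=10, L[10]='l', prepend. Next row=LF[10]=8
  step 12: row=8, L[8]='i', prepend. Next row=LF[8]=7
  step 13: row=7, L[7]='h', prepend. Next row=LF[7]=5
  step 14: row=5, L[5]='p', prepend. Next row=LF[5]=12
Reversed output: philosophicVF$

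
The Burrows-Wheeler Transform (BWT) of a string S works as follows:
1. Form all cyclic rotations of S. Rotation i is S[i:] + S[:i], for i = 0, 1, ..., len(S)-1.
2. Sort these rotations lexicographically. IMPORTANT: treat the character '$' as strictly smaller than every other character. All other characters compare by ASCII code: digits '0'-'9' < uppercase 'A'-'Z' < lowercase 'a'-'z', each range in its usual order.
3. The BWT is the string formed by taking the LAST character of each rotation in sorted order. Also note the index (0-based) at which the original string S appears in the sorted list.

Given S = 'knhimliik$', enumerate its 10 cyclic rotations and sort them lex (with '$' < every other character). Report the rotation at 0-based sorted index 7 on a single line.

All 10 rotations (rotation i = S[i:]+S[:i]):
  rot[0] = knhimliik$
  rot[1] = nhimliik$k
  rot[2] = himliik$kn
  rot[3] = imliik$knh
  rot[4] = mliik$knhi
  rot[5] = liik$knhim
  rot[6] = iik$knhiml
  rot[7] = ik$knhimli
  rot[8] = k$knhimlii
  rot[9] = $knhimliik
Sorted (with $ < everything):
  sorted[0] = $knhimliik
  sorted[1] = himliik$kn
  sorted[2] = iik$knhiml
  sorted[3] = ik$knhimli
  sorted[4] = imliik$knh
  sorted[5] = k$knhimlii
  sorted[6] = knhimliik$
  sorted[7] = liik$knhim
  sorted[8] = mliik$knhi
  sorted[9] = nhimliik$k
sorted[7] = liik$knhim

Answer: liik$knhim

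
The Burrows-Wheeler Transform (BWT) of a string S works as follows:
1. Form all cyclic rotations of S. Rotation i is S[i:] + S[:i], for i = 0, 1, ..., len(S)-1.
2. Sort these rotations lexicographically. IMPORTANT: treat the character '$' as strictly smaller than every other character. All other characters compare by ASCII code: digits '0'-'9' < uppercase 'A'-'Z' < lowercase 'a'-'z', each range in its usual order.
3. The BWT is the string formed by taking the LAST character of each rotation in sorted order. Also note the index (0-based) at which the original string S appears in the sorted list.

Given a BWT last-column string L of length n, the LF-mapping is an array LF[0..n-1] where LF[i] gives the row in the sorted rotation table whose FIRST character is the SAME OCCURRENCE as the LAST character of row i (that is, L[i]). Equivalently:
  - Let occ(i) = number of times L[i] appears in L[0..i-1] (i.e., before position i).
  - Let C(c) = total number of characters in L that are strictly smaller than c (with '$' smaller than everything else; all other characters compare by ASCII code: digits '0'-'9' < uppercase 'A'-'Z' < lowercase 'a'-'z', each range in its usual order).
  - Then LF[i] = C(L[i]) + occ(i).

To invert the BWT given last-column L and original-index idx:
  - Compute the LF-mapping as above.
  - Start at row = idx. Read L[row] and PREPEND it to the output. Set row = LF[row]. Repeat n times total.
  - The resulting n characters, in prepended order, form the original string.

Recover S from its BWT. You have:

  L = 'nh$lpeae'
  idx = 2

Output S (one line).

LF mapping: 6 4 0 5 7 2 1 3
Walk LF starting at row 2, prepending L[row]:
  step 1: row=2, L[2]='$', prepend. Next row=LF[2]=0
  step 2: row=0, L[0]='n', prepend. Next row=LF[0]=6
  step 3: row=6, L[6]='a', prepend. Next row=LF[6]=1
  step 4: row=1, L[1]='h', prepend. Next row=LF[1]=4
  step 5: row=4, L[4]='p', prepend. Next row=LF[4]=7
  step 6: row=7, L[7]='e', prepend. Next row=LF[7]=3
  step 7: row=3, L[3]='l', prepend. Next row=LF[3]=5
  step 8: row=5, L[5]='e', prepend. Next row=LF[5]=2
Reversed output: elephan$

Answer: elephan$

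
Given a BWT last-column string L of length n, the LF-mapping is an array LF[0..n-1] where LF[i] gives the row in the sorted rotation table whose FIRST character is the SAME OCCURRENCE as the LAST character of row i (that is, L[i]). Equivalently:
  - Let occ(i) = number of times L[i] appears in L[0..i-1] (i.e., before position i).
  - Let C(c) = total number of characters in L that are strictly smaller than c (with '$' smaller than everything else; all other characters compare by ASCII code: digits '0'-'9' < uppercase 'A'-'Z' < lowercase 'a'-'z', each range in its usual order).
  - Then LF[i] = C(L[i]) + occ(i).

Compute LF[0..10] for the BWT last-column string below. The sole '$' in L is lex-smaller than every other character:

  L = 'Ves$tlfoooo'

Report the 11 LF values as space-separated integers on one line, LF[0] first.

Char counts: '$':1, 'V':1, 'e':1, 'f':1, 'l':1, 'o':4, 's':1, 't':1
C (first-col start): C('$')=0, C('V')=1, C('e')=2, C('f')=3, C('l')=4, C('o')=5, C('s')=9, C('t')=10
L[0]='V': occ=0, LF[0]=C('V')+0=1+0=1
L[1]='e': occ=0, LF[1]=C('e')+0=2+0=2
L[2]='s': occ=0, LF[2]=C('s')+0=9+0=9
L[3]='$': occ=0, LF[3]=C('$')+0=0+0=0
L[4]='t': occ=0, LF[4]=C('t')+0=10+0=10
L[5]='l': occ=0, LF[5]=C('l')+0=4+0=4
L[6]='f': occ=0, LF[6]=C('f')+0=3+0=3
L[7]='o': occ=0, LF[7]=C('o')+0=5+0=5
L[8]='o': occ=1, LF[8]=C('o')+1=5+1=6
L[9]='o': occ=2, LF[9]=C('o')+2=5+2=7
L[10]='o': occ=3, LF[10]=C('o')+3=5+3=8

Answer: 1 2 9 0 10 4 3 5 6 7 8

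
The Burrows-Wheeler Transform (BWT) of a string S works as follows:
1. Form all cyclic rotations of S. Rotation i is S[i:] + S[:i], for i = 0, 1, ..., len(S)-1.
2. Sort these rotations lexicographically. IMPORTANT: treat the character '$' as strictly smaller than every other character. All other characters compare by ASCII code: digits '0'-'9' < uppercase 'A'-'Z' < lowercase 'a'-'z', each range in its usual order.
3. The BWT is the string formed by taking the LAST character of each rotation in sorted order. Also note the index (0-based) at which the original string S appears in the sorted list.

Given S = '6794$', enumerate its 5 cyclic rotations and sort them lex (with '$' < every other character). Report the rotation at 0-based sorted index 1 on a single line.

All 5 rotations (rotation i = S[i:]+S[:i]):
  rot[0] = 6794$
  rot[1] = 794$6
  rot[2] = 94$67
  rot[3] = 4$679
  rot[4] = $6794
Sorted (with $ < everything):
  sorted[0] = $6794
  sorted[1] = 4$679
  sorted[2] = 6794$
  sorted[3] = 794$6
  sorted[4] = 94$67
sorted[1] = 4$679

Answer: 4$679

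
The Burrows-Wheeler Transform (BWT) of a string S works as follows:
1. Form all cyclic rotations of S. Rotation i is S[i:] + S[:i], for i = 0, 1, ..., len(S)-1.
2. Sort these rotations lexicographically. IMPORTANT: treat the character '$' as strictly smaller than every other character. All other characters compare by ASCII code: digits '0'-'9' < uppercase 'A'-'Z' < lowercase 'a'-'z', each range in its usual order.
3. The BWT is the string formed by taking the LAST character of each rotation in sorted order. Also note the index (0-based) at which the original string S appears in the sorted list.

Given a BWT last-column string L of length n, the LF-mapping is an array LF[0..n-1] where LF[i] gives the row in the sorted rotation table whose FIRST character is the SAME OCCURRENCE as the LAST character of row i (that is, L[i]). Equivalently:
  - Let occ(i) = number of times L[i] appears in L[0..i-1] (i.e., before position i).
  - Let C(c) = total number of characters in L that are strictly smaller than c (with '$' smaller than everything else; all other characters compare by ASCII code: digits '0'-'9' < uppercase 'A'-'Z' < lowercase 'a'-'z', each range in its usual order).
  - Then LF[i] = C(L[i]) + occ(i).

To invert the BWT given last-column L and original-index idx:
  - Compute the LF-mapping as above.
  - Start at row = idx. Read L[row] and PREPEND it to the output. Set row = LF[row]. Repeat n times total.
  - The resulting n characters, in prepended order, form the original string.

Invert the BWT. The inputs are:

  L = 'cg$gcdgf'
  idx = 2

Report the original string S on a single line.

LF mapping: 1 5 0 6 2 3 7 4
Walk LF starting at row 2, prepending L[row]:
  step 1: row=2, L[2]='$', prepend. Next row=LF[2]=0
  step 2: row=0, L[0]='c', prepend. Next row=LF[0]=1
  step 3: row=1, L[1]='g', prepend. Next row=LF[1]=5
  step 4: row=5, L[5]='d', prepend. Next row=LF[5]=3
  step 5: row=3, L[3]='g', prepend. Next row=LF[3]=6
  step 6: row=6, L[6]='g', prepend. Next row=LF[6]=7
  step 7: row=7, L[7]='f', prepend. Next row=LF[7]=4
  step 8: row=4, L[4]='c', prepend. Next row=LF[4]=2
Reversed output: cfggdgc$

Answer: cfggdgc$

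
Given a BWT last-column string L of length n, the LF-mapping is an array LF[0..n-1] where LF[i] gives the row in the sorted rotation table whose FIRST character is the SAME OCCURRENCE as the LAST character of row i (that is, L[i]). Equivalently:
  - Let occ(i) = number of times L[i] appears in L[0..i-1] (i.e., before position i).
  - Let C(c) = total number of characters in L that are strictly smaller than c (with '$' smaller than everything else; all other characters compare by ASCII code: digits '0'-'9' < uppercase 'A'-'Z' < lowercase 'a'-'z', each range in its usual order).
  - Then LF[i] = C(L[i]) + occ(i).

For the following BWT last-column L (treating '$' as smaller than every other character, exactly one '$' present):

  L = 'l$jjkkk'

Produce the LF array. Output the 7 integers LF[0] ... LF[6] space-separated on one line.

Answer: 6 0 1 2 3 4 5

Derivation:
Char counts: '$':1, 'j':2, 'k':3, 'l':1
C (first-col start): C('$')=0, C('j')=1, C('k')=3, C('l')=6
L[0]='l': occ=0, LF[0]=C('l')+0=6+0=6
L[1]='$': occ=0, LF[1]=C('$')+0=0+0=0
L[2]='j': occ=0, LF[2]=C('j')+0=1+0=1
L[3]='j': occ=1, LF[3]=C('j')+1=1+1=2
L[4]='k': occ=0, LF[4]=C('k')+0=3+0=3
L[5]='k': occ=1, LF[5]=C('k')+1=3+1=4
L[6]='k': occ=2, LF[6]=C('k')+2=3+2=5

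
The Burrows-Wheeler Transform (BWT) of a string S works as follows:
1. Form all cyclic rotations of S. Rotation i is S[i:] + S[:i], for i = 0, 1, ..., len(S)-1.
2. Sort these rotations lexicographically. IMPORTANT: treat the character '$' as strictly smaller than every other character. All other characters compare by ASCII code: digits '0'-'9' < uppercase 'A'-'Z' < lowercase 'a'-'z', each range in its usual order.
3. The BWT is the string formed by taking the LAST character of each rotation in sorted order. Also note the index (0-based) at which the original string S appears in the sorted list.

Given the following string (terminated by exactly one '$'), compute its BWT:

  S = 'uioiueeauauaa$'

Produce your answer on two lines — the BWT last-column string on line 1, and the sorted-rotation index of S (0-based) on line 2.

Answer: aauueeuuoiaai$
13

Derivation:
All 14 rotations (rotation i = S[i:]+S[:i]):
  rot[0] = uioiueeauauaa$
  rot[1] = ioiueeauauaa$u
  rot[2] = oiueeauauaa$ui
  rot[3] = iueeauauaa$uio
  rot[4] = ueeauauaa$uioi
  rot[5] = eeauauaa$uioiu
  rot[6] = eauauaa$uioiue
  rot[7] = auauaa$uioiuee
  rot[8] = uauaa$uioiueea
  rot[9] = auaa$uioiueeau
  rot[10] = uaa$uioiueeaua
  rot[11] = aa$uioiueeauau
  rot[12] = a$uioiueeauaua
  rot[13] = $uioiueeauauaa
Sorted (with $ < everything):
  sorted[0] = $uioiueeauauaa  (last char: 'a')
  sorted[1] = a$uioiueeauaua  (last char: 'a')
  sorted[2] = aa$uioiueeauau  (last char: 'u')
  sorted[3] = auaa$uioiueeau  (last char: 'u')
  sorted[4] = auauaa$uioiuee  (last char: 'e')
  sorted[5] = eauauaa$uioiue  (last char: 'e')
  sorted[6] = eeauauaa$uioiu  (last char: 'u')
  sorted[7] = ioiueeauauaa$u  (last char: 'u')
  sorted[8] = iueeauauaa$uio  (last char: 'o')
  sorted[9] = oiueeauauaa$ui  (last char: 'i')
  sorted[10] = uaa$uioiueeaua  (last char: 'a')
  sorted[11] = uauaa$uioiueea  (last char: 'a')
  sorted[12] = ueeauauaa$uioi  (last char: 'i')
  sorted[13] = uioiueeauauaa$  (last char: '$')
Last column: aauueeuuoiaai$
Original string S is at sorted index 13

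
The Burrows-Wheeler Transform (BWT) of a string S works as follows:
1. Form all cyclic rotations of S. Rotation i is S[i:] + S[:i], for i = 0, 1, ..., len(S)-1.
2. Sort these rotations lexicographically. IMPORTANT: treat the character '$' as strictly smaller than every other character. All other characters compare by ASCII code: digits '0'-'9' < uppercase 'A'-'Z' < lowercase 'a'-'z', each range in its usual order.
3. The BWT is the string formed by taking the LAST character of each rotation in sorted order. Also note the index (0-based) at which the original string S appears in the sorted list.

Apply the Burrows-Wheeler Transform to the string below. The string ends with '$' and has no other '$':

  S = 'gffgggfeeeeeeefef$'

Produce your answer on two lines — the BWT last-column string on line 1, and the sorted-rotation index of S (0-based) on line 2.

Answer: ffeeeeefeegegfg$gf
15

Derivation:
All 18 rotations (rotation i = S[i:]+S[:i]):
  rot[0] = gffgggfeeeeeeefef$
  rot[1] = ffgggfeeeeeeefef$g
  rot[2] = fgggfeeeeeeefef$gf
  rot[3] = gggfeeeeeeefef$gff
  rot[4] = ggfeeeeeeefef$gffg
  rot[5] = gfeeeeeeefef$gffgg
  rot[6] = feeeeeeefef$gffggg
  rot[7] = eeeeeeefef$gffgggf
  rot[8] = eeeeeefef$gffgggfe
  rot[9] = eeeeefef$gffgggfee
  rot[10] = eeeefef$gffgggfeee
  rot[11] = eeefef$gffgggfeeee
  rot[12] = eefef$gffgggfeeeee
  rot[13] = efef$gffgggfeeeeee
  rot[14] = fef$gffgggfeeeeeee
  rot[15] = ef$gffgggfeeeeeeef
  rot[16] = f$gffgggfeeeeeeefe
  rot[17] = $gffgggfeeeeeeefef
Sorted (with $ < everything):
  sorted[0] = $gffgggfeeeeeeefef  (last char: 'f')
  sorted[1] = eeeeeeefef$gffgggf  (last char: 'f')
  sorted[2] = eeeeeefef$gffgggfe  (last char: 'e')
  sorted[3] = eeeeefef$gffgggfee  (last char: 'e')
  sorted[4] = eeeefef$gffgggfeee  (last char: 'e')
  sorted[5] = eeefef$gffgggfeeee  (last char: 'e')
  sorted[6] = eefef$gffgggfeeeee  (last char: 'e')
  sorted[7] = ef$gffgggfeeeeeeef  (last char: 'f')
  sorted[8] = efef$gffgggfeeeeee  (last char: 'e')
  sorted[9] = f$gffgggfeeeeeeefe  (last char: 'e')
  sorted[10] = feeeeeeefef$gffggg  (last char: 'g')
  sorted[11] = fef$gffgggfeeeeeee  (last char: 'e')
  sorted[12] = ffgggfeeeeeeefef$g  (last char: 'g')
  sorted[13] = fgggfeeeeeeefef$gf  (last char: 'f')
  sorted[14] = gfeeeeeeefef$gffgg  (last char: 'g')
  sorted[15] = gffgggfeeeeeeefef$  (last char: '$')
  sorted[16] = ggfeeeeeeefef$gffg  (last char: 'g')
  sorted[17] = gggfeeeeeeefef$gff  (last char: 'f')
Last column: ffeeeeefeegegfg$gf
Original string S is at sorted index 15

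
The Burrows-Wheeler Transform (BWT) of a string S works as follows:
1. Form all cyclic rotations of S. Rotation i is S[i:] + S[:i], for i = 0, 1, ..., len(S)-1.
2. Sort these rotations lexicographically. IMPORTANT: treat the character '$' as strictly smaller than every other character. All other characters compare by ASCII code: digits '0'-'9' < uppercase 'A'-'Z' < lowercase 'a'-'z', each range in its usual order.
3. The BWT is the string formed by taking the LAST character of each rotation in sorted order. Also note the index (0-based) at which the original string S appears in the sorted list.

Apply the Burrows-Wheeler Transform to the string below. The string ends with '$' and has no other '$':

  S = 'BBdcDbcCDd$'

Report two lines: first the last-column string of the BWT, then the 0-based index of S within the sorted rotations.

All 11 rotations (rotation i = S[i:]+S[:i]):
  rot[0] = BBdcDbcCDd$
  rot[1] = BdcDbcCDd$B
  rot[2] = dcDbcCDd$BB
  rot[3] = cDbcCDd$BBd
  rot[4] = DbcCDd$BBdc
  rot[5] = bcCDd$BBdcD
  rot[6] = cCDd$BBdcDb
  rot[7] = CDd$BBdcDbc
  rot[8] = Dd$BBdcDbcC
  rot[9] = d$BBdcDbcCD
  rot[10] = $BBdcDbcCDd
Sorted (with $ < everything):
  sorted[0] = $BBdcDbcCDd  (last char: 'd')
  sorted[1] = BBdcDbcCDd$  (last char: '$')
  sorted[2] = BdcDbcCDd$B  (last char: 'B')
  sorted[3] = CDd$BBdcDbc  (last char: 'c')
  sorted[4] = DbcCDd$BBdc  (last char: 'c')
  sorted[5] = Dd$BBdcDbcC  (last char: 'C')
  sorted[6] = bcCDd$BBdcD  (last char: 'D')
  sorted[7] = cCDd$BBdcDb  (last char: 'b')
  sorted[8] = cDbcCDd$BBd  (last char: 'd')
  sorted[9] = d$BBdcDbcCD  (last char: 'D')
  sorted[10] = dcDbcCDd$BB  (last char: 'B')
Last column: d$BccCDbdDB
Original string S is at sorted index 1

Answer: d$BccCDbdDB
1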